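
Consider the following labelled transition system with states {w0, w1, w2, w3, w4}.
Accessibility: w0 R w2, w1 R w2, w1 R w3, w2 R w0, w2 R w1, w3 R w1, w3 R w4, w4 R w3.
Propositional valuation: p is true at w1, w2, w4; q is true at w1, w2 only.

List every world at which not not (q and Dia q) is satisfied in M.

w1, w2

Recall that Dia ψ holds at a world iff ψ holds at some accessible world.
Let φ = not not (q and Dia q). Evaluate φ at each world:
  w0 (successors {w2}): φ is false.
  w1 (successors {w2, w3}): φ is true.
  w2 (successors {w0, w1}): φ is true.
  w3 (successors {w1, w4}): φ is false.
  w4 (successors {w3}): φ is false.
For instance, at w2:
  At w2: not (q and Dia q) is false, so not not (q and Dia q) is true.
    At w2: q and Dia q is true, so not (q and Dia q) is false.
      At w2: q is true, Dia q is true, so q and Dia q is true.
Satisfying worlds: {w1, w2}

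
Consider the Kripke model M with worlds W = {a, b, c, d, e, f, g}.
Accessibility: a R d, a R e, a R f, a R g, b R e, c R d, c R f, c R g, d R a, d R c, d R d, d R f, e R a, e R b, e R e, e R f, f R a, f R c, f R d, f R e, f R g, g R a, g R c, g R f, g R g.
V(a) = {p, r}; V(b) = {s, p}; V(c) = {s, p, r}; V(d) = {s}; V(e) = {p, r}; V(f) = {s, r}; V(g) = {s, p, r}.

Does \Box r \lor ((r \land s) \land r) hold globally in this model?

Let φ = \Box r \lor ((r \land s) \land r). Evaluate φ at each world:
  a (successors {d, e, f, g}): φ is false.
  b (successors {e}): φ is true.
  c (successors {d, f, g}): φ is true.
  d (successors {a, c, d, f}): φ is false.
  e (successors {a, b, e, f}): φ is false.
  f (successors {a, c, d, e, g}): φ is true.
  g (successors {a, c, f, g}): φ is true.
Detail at a (counterexample):
  At a: \Box r is false, (r \land s) \land r is false, so \Box r \lor ((r \land s) \land r) is false.
    At a: \Box r requires r at every successor {d, e, f, g}.
      r fails at d, so \Box r is false at a.

No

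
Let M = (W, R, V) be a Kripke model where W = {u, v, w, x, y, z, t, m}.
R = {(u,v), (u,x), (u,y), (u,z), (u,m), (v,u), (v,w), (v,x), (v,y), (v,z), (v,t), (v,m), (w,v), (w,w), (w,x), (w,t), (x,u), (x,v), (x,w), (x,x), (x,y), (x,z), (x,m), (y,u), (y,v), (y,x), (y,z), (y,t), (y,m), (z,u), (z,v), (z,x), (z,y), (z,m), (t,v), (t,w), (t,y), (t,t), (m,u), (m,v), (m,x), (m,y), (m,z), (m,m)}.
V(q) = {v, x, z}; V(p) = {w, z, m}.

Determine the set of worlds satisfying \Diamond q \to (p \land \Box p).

none

Let φ = \Diamond q \to (p \land \Box p). Evaluate φ at each world:
  u (successors {v, x, y, z, m}): φ is false.
  v (successors {u, w, x, y, z, t, m}): φ is false.
  w (successors {v, w, x, t}): φ is false.
  x (successors {u, v, w, x, y, z, m}): φ is false.
  y (successors {u, v, x, z, t, m}): φ is false.
  z (successors {u, v, x, y, m}): φ is false.
  t (successors {v, w, y, t}): φ is false.
  m (successors {u, v, x, y, z, m}): φ is false.
For instance, at y:
  At y: \Diamond q is true, p \land \Box p is false, so \Diamond q \to (p \land \Box p) is false.
    At y: \Diamond q requires q at some successor in {u, v, x, z, t, m}.
      q holds at v, so \Diamond q is true at y.
    At y: p is false, \Box p is false, so p \land \Box p is false.
      At y: \Box p requires p at every successor {u, v, x, z, t, m}.
        p fails at u, so \Box p is false at y.
Satisfying worlds: none.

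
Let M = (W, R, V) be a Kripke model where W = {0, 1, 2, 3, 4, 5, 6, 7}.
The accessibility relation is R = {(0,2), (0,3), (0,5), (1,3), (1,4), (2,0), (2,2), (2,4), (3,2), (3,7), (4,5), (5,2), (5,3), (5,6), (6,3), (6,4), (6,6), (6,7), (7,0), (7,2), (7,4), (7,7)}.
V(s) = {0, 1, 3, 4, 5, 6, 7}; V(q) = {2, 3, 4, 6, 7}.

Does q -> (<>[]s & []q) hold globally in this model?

Let φ = q -> (<>[]s & []q). Evaluate φ at each world:
  0 (successors {2, 3, 5}): φ is true.
  1 (successors {3, 4}): φ is true.
  2 (successors {0, 2, 4}): φ is false.
  3 (successors {2, 7}): φ is false.
  4 (successors {5}): φ is false.
  5 (successors {2, 3, 6}): φ is true.
  6 (successors {3, 4, 6, 7}): φ is true.
  7 (successors {0, 2, 4, 7}): φ is false.
Detail at 2 (counterexample):
  At 2: q is true, <>[]s & []q is false, so q -> (<>[]s & []q) is false.
    At 2: <>[]s is true, []q is false, so <>[]s & []q is false.
      At 2: <>[]s requires []s at some successor in {0, 2, 4}.
        []s holds at 4, so <>[]s is true at 2.
      At 2: []q requires q at every successor {0, 2, 4}.
        q fails at 0, so []q is false at 2.

No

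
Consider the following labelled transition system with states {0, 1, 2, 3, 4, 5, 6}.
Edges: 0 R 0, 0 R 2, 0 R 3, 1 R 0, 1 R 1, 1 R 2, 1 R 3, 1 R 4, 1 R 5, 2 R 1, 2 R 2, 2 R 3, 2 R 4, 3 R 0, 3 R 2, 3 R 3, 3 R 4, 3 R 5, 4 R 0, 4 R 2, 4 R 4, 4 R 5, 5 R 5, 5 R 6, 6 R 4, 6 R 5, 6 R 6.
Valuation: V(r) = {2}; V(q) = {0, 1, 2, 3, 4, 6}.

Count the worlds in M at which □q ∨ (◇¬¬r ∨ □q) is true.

Let φ = □q ∨ (◇¬¬r ∨ □q). Evaluate φ at each world:
  0 (successors {0, 2, 3}): φ is true.
  1 (successors {0, 1, 2, 3, 4, 5}): φ is true.
  2 (successors {1, 2, 3, 4}): φ is true.
  3 (successors {0, 2, 3, 4, 5}): φ is true.
  4 (successors {0, 2, 4, 5}): φ is true.
  5 (successors {5, 6}): φ is false.
  6 (successors {4, 5, 6}): φ is false.
For instance, at 6:
  At 6: □q is false, ◇¬¬r ∨ □q is false, so □q ∨ (◇¬¬r ∨ □q) is false.
    At 6: □q requires q at every successor {4, 5, 6}.
      q fails at 5, so □q is false at 6.
    At 6: ◇¬¬r is false, □q is false, so ◇¬¬r ∨ □q is false.
      At 6: ◇¬¬r requires ¬¬r at some successor in {4, 5, 6}.
        At 4: ¬¬r is false.
        At 5: ¬¬r is false.
        At 6: ¬¬r is false.
      So ◇¬¬r is false at 6.
      At 6: □q requires q at every successor {4, 5, 6}.
        q fails at 5, so □q is false at 6.
Satisfying worlds: {0, 1, 2, 3, 4}

5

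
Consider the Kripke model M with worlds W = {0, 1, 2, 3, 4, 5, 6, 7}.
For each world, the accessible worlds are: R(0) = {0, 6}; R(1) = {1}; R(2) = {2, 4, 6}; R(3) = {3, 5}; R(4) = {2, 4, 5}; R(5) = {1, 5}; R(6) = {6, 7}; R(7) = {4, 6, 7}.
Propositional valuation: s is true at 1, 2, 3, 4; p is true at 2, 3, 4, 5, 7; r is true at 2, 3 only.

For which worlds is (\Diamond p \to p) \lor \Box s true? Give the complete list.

Let φ = (\Diamond p \to p) \lor \Box s. Evaluate φ at each world:
  0 (successors {0, 6}): φ is true.
  1 (successors {1}): φ is true.
  2 (successors {2, 4, 6}): φ is true.
  3 (successors {3, 5}): φ is true.
  4 (successors {2, 4, 5}): φ is true.
  5 (successors {1, 5}): φ is true.
  6 (successors {6, 7}): φ is false.
  7 (successors {4, 6, 7}): φ is true.
For instance, at 1:
  At 1: \Diamond p \to p is true, \Box s is true, so (\Diamond p \to p) \lor \Box s is true.
    At 1: \Diamond p is false, p is false, so \Diamond p \to p is true.
      At 1: \Diamond p requires p at some successor in {1}.
        At 1: p is false.
      So \Diamond p is false at 1.
    At 1: \Box s requires s at every successor {1}.
      At 1: s is true.
    So \Box s is true at 1.
Satisfying worlds: {0, 1, 2, 3, 4, 5, 7}

0, 1, 2, 3, 4, 5, 7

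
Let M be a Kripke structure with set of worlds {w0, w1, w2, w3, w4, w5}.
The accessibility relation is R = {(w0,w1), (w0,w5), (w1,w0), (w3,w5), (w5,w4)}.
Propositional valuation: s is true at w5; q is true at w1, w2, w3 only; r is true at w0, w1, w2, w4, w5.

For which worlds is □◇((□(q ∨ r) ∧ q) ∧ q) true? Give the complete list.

w1, w2, w4

Let φ = □◇((□(q ∨ r) ∧ q) ∧ q). Evaluate φ at each world:
  w0 (successors {w1, w5}): φ is false.
  w1 (successors {w0}): φ is true.
  w2 (successors ∅): φ is true.
  w3 (successors {w5}): φ is false.
  w4 (successors ∅): φ is true.
  w5 (successors {w4}): φ is false.
For instance, at w0:
  At w0: □◇((□(q ∨ r) ∧ q) ∧ q) requires ◇((□(q ∨ r) ∧ q) ∧ q) at every successor {w1, w5}.
    ◇((□(q ∨ r) ∧ q) ∧ q) fails at w1, so □◇((□(q ∨ r) ∧ q) ∧ q) is false at w0.
      At w1: ◇((□(q ∨ r) ∧ q) ∧ q) requires (□(q ∨ r) ∧ q) ∧ q at some successor in {w0}.
        At w0: (□(q ∨ r) ∧ q) ∧ q is false.
      So ◇((□(q ∨ r) ∧ q) ∧ q) is false at w1.
Satisfying worlds: {w1, w2, w4}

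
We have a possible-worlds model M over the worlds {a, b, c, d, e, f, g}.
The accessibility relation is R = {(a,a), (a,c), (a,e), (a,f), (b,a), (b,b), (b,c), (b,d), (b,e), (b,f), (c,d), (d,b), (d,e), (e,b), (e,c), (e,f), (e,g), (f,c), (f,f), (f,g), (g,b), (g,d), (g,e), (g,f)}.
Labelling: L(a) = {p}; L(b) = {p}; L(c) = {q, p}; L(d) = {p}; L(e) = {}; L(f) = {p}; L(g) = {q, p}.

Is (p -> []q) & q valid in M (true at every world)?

No

Let φ = (p -> []q) & q. Evaluate φ at each world:
  a (successors {a, c, e, f}): φ is false.
  b (successors {a, b, c, d, e, f}): φ is false.
  c (successors {d}): φ is false.
  d (successors {b, e}): φ is false.
  e (successors {b, c, f, g}): φ is false.
  f (successors {c, f, g}): φ is false.
  g (successors {b, d, e, f}): φ is false.
Detail at a (counterexample):
  At a: p -> []q is false, q is false, so (p -> []q) & q is false.
    At a: p is true, []q is false, so p -> []q is false.
      At a: []q requires q at every successor {a, c, e, f}.
        q fails at a, so []q is false at a.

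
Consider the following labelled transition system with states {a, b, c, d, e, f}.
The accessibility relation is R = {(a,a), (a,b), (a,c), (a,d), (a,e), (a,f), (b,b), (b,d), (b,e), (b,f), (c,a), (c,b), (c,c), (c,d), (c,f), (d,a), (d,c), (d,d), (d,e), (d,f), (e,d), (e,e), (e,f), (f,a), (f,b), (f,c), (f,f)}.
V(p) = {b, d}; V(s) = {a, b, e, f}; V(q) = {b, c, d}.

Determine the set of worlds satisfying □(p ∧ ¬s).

none

Recall that □ψ holds at a world iff ψ holds at every accessible world, and ◇ψ holds iff ψ holds at some accessible world.
Let φ = □(p ∧ ¬s). Evaluate φ at each world:
  a (successors {a, b, c, d, e, f}): φ is false.
  b (successors {b, d, e, f}): φ is false.
  c (successors {a, b, c, d, f}): φ is false.
  d (successors {a, c, d, e, f}): φ is false.
  e (successors {d, e, f}): φ is false.
  f (successors {a, b, c, f}): φ is false.
For instance, at a:
  At a: □(p ∧ ¬s) requires p ∧ ¬s at every successor {a, b, c, d, e, f}.
    p ∧ ¬s fails at a, so □(p ∧ ¬s) is false at a.
Satisfying worlds: none.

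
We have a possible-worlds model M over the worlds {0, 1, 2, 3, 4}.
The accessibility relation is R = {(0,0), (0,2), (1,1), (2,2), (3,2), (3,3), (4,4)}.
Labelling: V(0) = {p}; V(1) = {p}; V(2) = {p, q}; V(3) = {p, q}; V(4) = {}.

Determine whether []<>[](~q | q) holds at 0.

Recall that []ψ holds at a world iff ψ holds at every accessible world, and <>ψ holds iff ψ holds at some accessible world.
At 0: []<>[](~q | q) requires <>[](~q | q) at every successor {0, 2}.
    At 0: <>[](~q | q) requires [](~q | q) at some successor in {0, 2}.
      [](~q | q) holds at 0, so <>[](~q | q) is true at 0.
    At 2: <>[](~q | q) requires [](~q | q) at some successor in {2}.
      [](~q | q) holds at 2, so <>[](~q | q) is true at 2.
So []<>[](~q | q) is true at 0.

Yes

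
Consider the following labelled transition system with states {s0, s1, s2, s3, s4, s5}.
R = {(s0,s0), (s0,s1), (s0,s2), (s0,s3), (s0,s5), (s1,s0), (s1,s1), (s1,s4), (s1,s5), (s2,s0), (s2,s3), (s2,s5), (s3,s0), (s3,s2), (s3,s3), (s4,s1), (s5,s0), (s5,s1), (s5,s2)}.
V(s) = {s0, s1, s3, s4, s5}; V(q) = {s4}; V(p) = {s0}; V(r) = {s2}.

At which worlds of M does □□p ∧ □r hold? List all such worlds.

none

Recall that □ψ holds at a world iff ψ holds at every accessible world, and ◇ψ holds iff ψ holds at some accessible world.
Let φ = □□p ∧ □r. Evaluate φ at each world:
  s0 (successors {s0, s1, s2, s3, s5}): φ is false.
  s1 (successors {s0, s1, s4, s5}): φ is false.
  s2 (successors {s0, s3, s5}): φ is false.
  s3 (successors {s0, s2, s3}): φ is false.
  s4 (successors {s1}): φ is false.
  s5 (successors {s0, s1, s2}): φ is false.
For instance, at s1:
  At s1: □□p is false, □r is false, so □□p ∧ □r is false.
    At s1: □□p requires □p at every successor {s0, s1, s4, s5}.
      □p fails at s0, so □□p is false at s1.
    At s1: □r requires r at every successor {s0, s1, s4, s5}.
      r fails at s0, so □r is false at s1.
Satisfying worlds: none.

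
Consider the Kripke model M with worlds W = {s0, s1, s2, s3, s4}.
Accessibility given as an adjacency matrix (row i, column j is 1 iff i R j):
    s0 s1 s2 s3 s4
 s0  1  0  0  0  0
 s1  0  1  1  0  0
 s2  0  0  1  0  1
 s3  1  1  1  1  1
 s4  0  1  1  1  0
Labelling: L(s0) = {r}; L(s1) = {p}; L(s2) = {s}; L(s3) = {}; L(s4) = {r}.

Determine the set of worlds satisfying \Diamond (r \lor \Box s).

s0, s2, s3

Recall that \Box ψ holds at a world iff ψ holds at every accessible world, and \Diamond ψ holds iff ψ holds at some accessible world.
Let φ = \Diamond (r \lor \Box s). Evaluate φ at each world:
  s0 (successors {s0}): φ is true.
  s1 (successors {s1, s2}): φ is false.
  s2 (successors {s2, s4}): φ is true.
  s3 (successors {s0, s1, s2, s3, s4}): φ is true.
  s4 (successors {s1, s2, s3}): φ is false.
For instance, at s2:
  At s2: \Diamond (r \lor \Box s) requires r \lor \Box s at some successor in {s2, s4}.
    r \lor \Box s holds at s4, so \Diamond (r \lor \Box s) is true at s2.
      At s4: r is true, \Box s is false, so r \lor \Box s is true.
Satisfying worlds: {s0, s2, s3}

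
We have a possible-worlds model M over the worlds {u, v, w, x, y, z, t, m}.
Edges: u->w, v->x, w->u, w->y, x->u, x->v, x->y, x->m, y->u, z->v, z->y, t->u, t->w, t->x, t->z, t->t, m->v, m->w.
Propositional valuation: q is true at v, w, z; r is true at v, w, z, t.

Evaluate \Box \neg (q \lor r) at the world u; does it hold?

No

Recall that \Box ψ holds at a world iff ψ holds at every accessible world, and \Diamond ψ holds iff ψ holds at some accessible world.
At u: \Box \neg (q \lor r) requires \neg (q \lor r) at every successor {w}.
  \neg (q \lor r) fails at w, so \Box \neg (q \lor r) is false at u.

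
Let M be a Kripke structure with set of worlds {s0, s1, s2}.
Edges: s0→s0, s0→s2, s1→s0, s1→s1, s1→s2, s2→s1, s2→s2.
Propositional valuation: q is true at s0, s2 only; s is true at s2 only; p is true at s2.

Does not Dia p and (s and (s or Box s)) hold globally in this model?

Let φ = not Dia p and (s and (s or Box s)). Evaluate φ at each world:
  s0 (successors {s0, s2}): φ is false.
  s1 (successors {s0, s1, s2}): φ is false.
  s2 (successors {s1, s2}): φ is false.
Detail at s0 (counterexample):
  At s0: not Dia p is false, s and (s or Box s) is false, so not Dia p and (s and (s or Box s)) is false.
    At s0: Dia p is true, so not Dia p is false.
      At s0: Dia p requires p at some successor in {s0, s2}.
        p holds at s2, so Dia p is true at s0.
    At s0: s is false, s or Box s is false, so s and (s or Box s) is false.
      At s0: s is false, Box s is false, so s or Box s is false.

No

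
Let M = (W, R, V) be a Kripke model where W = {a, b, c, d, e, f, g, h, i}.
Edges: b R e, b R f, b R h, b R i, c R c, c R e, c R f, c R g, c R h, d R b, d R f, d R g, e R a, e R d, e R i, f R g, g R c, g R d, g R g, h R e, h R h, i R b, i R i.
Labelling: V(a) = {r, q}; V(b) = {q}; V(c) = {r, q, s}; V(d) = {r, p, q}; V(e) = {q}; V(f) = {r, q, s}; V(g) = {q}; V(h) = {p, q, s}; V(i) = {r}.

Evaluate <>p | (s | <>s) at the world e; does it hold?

At e: <>p is true, s | <>s is false, so <>p | (s | <>s) is true.
  At e: <>p requires p at some successor in {a, d, i}.
    p holds at d, so <>p is true at e.
  At e: s is false, <>s is false, so s | <>s is false.
    At e: <>s requires s at some successor in {a, d, i}.
      At a: s is false.
      At d: s is false.
      At i: s is false.
    So <>s is false at e.

Yes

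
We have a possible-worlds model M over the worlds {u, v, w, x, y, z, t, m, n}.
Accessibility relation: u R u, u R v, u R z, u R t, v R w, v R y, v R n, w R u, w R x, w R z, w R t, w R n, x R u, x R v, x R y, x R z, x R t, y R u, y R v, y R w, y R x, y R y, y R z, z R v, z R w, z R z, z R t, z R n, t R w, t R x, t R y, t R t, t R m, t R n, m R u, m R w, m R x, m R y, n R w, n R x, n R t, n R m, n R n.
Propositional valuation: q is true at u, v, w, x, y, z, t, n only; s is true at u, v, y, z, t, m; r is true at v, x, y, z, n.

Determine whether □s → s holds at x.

At x: □s is true, s is false, so □s → s is false.
  At x: □s requires s at every successor {u, v, y, z, t}.
    At u: s is true.
    At v: s is true.
    At y: s is true.
    At z: s is true.
    At t: s is true.
  So □s is true at x.

No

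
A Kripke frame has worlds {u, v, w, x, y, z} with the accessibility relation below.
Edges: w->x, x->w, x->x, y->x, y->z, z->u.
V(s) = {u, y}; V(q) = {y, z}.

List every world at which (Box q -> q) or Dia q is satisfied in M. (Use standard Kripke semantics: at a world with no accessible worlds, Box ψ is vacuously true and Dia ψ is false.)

w, x, y, z

Let φ = (Box q -> q) or Dia q. Evaluate φ at each world:
  u (successors ∅): φ is false.
  v (successors ∅): φ is false.
  w (successors {x}): φ is true.
  x (successors {w, x}): φ is true.
  y (successors {x, z}): φ is true.
  z (successors {u}): φ is true.
For instance, at z:
  At z: Box q -> q is true, Dia q is false, so (Box q -> q) or Dia q is true.
    At z: Box q is false, q is true, so Box q -> q is true.
      At z: Box q requires q at every successor {u}.
        q fails at u, so Box q is false at z.
    At z: Dia q requires q at some successor in {u}.
      At u: q is false.
    So Dia q is false at z.
Satisfying worlds: {w, x, y, z}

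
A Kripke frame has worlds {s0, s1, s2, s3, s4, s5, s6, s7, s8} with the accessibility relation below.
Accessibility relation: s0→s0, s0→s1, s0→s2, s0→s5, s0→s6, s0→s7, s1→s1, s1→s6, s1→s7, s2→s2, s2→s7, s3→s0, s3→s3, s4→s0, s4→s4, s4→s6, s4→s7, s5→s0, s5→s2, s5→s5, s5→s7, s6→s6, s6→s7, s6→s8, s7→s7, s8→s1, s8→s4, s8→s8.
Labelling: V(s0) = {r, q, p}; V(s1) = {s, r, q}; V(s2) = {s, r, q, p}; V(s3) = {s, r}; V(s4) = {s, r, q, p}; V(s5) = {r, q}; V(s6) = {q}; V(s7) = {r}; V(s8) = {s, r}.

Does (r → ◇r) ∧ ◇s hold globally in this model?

Let φ = (r → ◇r) ∧ ◇s. Evaluate φ at each world:
  s0 (successors {s0, s1, s2, s5, s6, s7}): φ is true.
  s1 (successors {s1, s6, s7}): φ is true.
  s2 (successors {s2, s7}): φ is true.
  s3 (successors {s0, s3}): φ is true.
  s4 (successors {s0, s4, s6, s7}): φ is true.
  s5 (successors {s0, s2, s5, s7}): φ is true.
  s6 (successors {s6, s7, s8}): φ is true.
  s7 (successors {s7}): φ is false.
  s8 (successors {s1, s4, s8}): φ is true.
Detail at s7 (counterexample):
  At s7: r → ◇r is true, ◇s is false, so (r → ◇r) ∧ ◇s is false.
    At s7: r is true, ◇r is true, so r → ◇r is true.
      At s7: ◇r requires r at some successor in {s7}.
        r holds at s7, so ◇r is true at s7.
    At s7: ◇s requires s at some successor in {s7}.
      At s7: s is false.
    So ◇s is false at s7.

No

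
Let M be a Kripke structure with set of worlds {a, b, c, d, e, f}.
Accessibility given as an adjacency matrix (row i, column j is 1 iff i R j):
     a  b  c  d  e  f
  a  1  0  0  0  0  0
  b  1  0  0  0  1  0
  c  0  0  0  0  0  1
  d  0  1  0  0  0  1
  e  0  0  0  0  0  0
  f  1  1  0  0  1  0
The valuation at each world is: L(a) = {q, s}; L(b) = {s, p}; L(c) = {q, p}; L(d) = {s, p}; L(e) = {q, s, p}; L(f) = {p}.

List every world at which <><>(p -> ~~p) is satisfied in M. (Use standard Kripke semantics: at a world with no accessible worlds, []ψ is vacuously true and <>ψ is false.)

a, b, c, d, f

Let φ = <><>(p -> ~~p). Evaluate φ at each world:
  a (successors {a}): φ is true.
  b (successors {a, e}): φ is true.
  c (successors {f}): φ is true.
  d (successors {b, f}): φ is true.
  e (successors ∅): φ is false.
  f (successors {a, b, e}): φ is true.
For instance, at d:
  At d: <><>(p -> ~~p) requires <>(p -> ~~p) at some successor in {b, f}.
    <>(p -> ~~p) holds at b, so <><>(p -> ~~p) is true at d.
      At b: <>(p -> ~~p) requires p -> ~~p at some successor in {a, e}.
        p -> ~~p holds at a, so <>(p -> ~~p) is true at b.
Satisfying worlds: {a, b, c, d, f}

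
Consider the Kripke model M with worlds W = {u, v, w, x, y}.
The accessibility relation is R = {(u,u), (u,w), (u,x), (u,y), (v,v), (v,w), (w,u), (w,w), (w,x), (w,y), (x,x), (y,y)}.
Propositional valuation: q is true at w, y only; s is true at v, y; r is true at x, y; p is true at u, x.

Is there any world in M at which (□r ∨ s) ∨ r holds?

Yes

Let φ = (□r ∨ s) ∨ r. Evaluate φ at each world:
  u (successors {u, w, x, y}): φ is false.
  v (successors {v, w}): φ is true.
  w (successors {u, w, x, y}): φ is false.
  x (successors {x}): φ is true.
  y (successors {y}): φ is true.
Detail at v (witness):
  At v: □r ∨ s is true, r is false, so (□r ∨ s) ∨ r is true.
    At v: □r is false, s is true, so □r ∨ s is true.
      At v: □r requires r at every successor {v, w}.
        r fails at v, so □r is false at v.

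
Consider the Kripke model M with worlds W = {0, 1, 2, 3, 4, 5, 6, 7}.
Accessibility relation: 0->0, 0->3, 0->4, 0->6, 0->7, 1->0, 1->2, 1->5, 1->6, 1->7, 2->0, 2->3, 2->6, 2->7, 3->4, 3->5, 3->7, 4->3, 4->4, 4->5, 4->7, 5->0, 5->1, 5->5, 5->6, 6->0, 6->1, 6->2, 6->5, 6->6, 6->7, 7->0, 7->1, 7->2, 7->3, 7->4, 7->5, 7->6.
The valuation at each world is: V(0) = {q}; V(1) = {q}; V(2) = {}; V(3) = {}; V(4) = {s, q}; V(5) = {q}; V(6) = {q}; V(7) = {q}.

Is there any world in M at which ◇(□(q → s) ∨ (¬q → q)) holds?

Let φ = ◇(□(q → s) ∨ (¬q → q)). Evaluate φ at each world:
  0 (successors {0, 3, 4, 6, 7}): φ is true.
  1 (successors {0, 2, 5, 6, 7}): φ is true.
  2 (successors {0, 3, 6, 7}): φ is true.
  3 (successors {4, 5, 7}): φ is true.
  4 (successors {3, 4, 5, 7}): φ is true.
  5 (successors {0, 1, 5, 6}): φ is true.
  6 (successors {0, 1, 2, 5, 6, 7}): φ is true.
  7 (successors {0, 1, 2, 3, 4, 5, 6}): φ is true.
Detail at 0 (witness):
  At 0: ◇(□(q → s) ∨ (¬q → q)) requires □(q → s) ∨ (¬q → q) at some successor in {0, 3, 4, 6, 7}.
    □(q → s) ∨ (¬q → q) holds at 0, so ◇(□(q → s) ∨ (¬q → q)) is true at 0.
      At 0: □(q → s) is false, ¬q → q is true, so □(q → s) ∨ (¬q → q) is true.

Yes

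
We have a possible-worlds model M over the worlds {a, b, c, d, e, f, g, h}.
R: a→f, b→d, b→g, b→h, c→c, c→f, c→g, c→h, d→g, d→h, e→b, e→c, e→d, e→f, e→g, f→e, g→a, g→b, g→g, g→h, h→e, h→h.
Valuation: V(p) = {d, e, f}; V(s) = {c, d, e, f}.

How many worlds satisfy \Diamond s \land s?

Recall that \Diamond ψ holds at a world iff ψ holds at some accessible world.
Let φ = \Diamond s \land s. Evaluate φ at each world:
  a (successors {f}): φ is false.
  b (successors {d, g, h}): φ is false.
  c (successors {c, f, g, h}): φ is true.
  d (successors {g, h}): φ is false.
  e (successors {b, c, d, f, g}): φ is true.
  f (successors {e}): φ is true.
  g (successors {a, b, g, h}): φ is false.
  h (successors {e, h}): φ is false.
For instance, at b:
  At b: \Diamond s is true, s is false, so \Diamond s \land s is false.
    At b: \Diamond s requires s at some successor in {d, g, h}.
      s holds at d, so \Diamond s is true at b.
Satisfying worlds: {c, e, f}

3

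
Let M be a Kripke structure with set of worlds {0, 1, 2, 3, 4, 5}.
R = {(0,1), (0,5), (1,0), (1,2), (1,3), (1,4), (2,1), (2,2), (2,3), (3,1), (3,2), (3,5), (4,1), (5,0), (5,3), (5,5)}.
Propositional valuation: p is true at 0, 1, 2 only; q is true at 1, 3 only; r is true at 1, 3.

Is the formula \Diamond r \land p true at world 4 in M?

Recall that \Diamond ψ holds at a world iff ψ holds at some accessible world.
At 4: \Diamond r is true, p is false, so \Diamond r \land p is false.
  At 4: \Diamond r requires r at some successor in {1}.
    r holds at 1, so \Diamond r is true at 4.

No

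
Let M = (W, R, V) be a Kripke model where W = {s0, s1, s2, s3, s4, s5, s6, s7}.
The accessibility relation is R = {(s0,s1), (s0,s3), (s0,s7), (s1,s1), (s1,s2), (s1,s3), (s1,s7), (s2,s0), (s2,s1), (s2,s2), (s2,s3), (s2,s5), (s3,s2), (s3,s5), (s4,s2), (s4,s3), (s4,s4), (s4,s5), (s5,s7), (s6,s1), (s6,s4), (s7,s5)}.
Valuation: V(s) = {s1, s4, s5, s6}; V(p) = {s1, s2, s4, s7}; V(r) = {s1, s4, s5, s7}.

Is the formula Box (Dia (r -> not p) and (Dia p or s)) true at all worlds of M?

Recall that Box ψ holds at a world iff ψ holds at every accessible world, and Dia ψ holds iff ψ holds at some accessible world.
Let φ = Box (Dia (r -> not p) and (Dia p or s)). Evaluate φ at each world:
  s0 (successors {s1, s3, s7}): φ is false.
  s1 (successors {s1, s2, s3, s7}): φ is false.
  s2 (successors {s0, s1, s2, s3, s5}): φ is false.
  s3 (successors {s2, s5}): φ is false.
  s4 (successors {s2, s3, s4, s5}): φ is false.
  s5 (successors {s7}): φ is false.
  s6 (successors {s1, s4}): φ is true.
  s7 (successors {s5}): φ is false.
Detail at s0 (counterexample):
  At s0: Box (Dia (r -> not p) and (Dia p or s)) requires Dia (r -> not p) and (Dia p or s) at every successor {s1, s3, s7}.
    Dia (r -> not p) and (Dia p or s) fails at s7, so Box (Dia (r -> not p) and (Dia p or s)) is false at s0.
      At s7: Dia (r -> not p) is true, Dia p or s is false, so Dia (r -> not p) and (Dia p or s) is false.

No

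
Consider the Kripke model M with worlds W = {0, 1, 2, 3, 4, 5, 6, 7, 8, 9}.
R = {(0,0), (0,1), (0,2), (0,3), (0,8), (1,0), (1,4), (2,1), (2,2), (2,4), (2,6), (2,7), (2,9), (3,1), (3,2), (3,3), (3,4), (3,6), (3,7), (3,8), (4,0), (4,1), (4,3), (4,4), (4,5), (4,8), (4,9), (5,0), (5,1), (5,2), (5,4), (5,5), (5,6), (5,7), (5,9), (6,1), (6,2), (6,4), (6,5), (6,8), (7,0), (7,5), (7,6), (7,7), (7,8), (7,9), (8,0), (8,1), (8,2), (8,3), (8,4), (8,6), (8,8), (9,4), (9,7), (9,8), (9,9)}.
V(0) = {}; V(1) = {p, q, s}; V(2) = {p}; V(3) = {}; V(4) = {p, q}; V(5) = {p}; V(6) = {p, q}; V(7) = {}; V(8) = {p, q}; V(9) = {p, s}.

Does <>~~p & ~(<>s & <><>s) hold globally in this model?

Recall that <>ψ holds at a world iff ψ holds at some accessible world.
Let φ = <>~~p & ~(<>s & <><>s). Evaluate φ at each world:
  0 (successors {0, 1, 2, 3, 8}): φ is false.
  1 (successors {0, 4}): φ is true.
  2 (successors {1, 2, 4, 6, 7, 9}): φ is false.
  3 (successors {1, 2, 3, 4, 6, 7, 8}): φ is false.
  4 (successors {0, 1, 3, 4, 5, 8, 9}): φ is false.
  5 (successors {0, 1, 2, 4, 5, 6, 7, 9}): φ is false.
  6 (successors {1, 2, 4, 5, 8}): φ is false.
  7 (successors {0, 5, 6, 7, 8, 9}): φ is false.
  8 (successors {0, 1, 2, 3, 4, 6, 8}): φ is false.
  9 (successors {4, 7, 8, 9}): φ is false.
Detail at 0 (counterexample):
  At 0: <>~~p is true, ~(<>s & <><>s) is false, so <>~~p & ~(<>s & <><>s) is false.
    At 0: <>~~p requires ~~p at some successor in {0, 1, 2, 3, 8}.
      ~~p holds at 1, so <>~~p is true at 0.
    At 0: <>s & <><>s is true, so ~(<>s & <><>s) is false.
      At 0: <>s is true, <><>s is true, so <>s & <><>s is true.

No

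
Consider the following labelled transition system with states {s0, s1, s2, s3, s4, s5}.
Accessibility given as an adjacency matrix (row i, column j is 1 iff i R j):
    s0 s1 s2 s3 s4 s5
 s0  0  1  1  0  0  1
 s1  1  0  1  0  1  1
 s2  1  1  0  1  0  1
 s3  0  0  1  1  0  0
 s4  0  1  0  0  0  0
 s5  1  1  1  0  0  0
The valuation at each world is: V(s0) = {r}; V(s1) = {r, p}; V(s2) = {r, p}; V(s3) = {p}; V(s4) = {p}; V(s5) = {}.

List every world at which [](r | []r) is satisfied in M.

Let φ = [](r | []r). Evaluate φ at each world:
  s0 (successors {s1, s2, s5}): φ is true.
  s1 (successors {s0, s2, s4, s5}): φ is true.
  s2 (successors {s0, s1, s3, s5}): φ is false.
  s3 (successors {s2, s3}): φ is false.
  s4 (successors {s1}): φ is true.
  s5 (successors {s0, s1, s2}): φ is true.
For instance, at s3:
  At s3: [](r | []r) requires r | []r at every successor {s2, s3}.
    r | []r fails at s3, so [](r | []r) is false at s3.
      At s3: r is false, []r is false, so r | []r is false.
Satisfying worlds: {s0, s1, s4, s5}

s0, s1, s4, s5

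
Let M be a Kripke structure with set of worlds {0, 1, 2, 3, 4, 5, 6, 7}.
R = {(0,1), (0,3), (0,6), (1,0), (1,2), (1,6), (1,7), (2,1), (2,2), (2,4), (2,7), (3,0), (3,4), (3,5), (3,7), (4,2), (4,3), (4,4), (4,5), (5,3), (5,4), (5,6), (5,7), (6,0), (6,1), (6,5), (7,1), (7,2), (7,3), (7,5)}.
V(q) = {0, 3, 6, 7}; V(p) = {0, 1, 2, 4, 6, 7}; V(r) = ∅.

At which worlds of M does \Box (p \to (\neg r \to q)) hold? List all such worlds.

none

Let φ = \Box (p \to (\neg r \to q)). Evaluate φ at each world:
  0 (successors {1, 3, 6}): φ is false.
  1 (successors {0, 2, 6, 7}): φ is false.
  2 (successors {1, 2, 4, 7}): φ is false.
  3 (successors {0, 4, 5, 7}): φ is false.
  4 (successors {2, 3, 4, 5}): φ is false.
  5 (successors {3, 4, 6, 7}): φ is false.
  6 (successors {0, 1, 5}): φ is false.
  7 (successors {1, 2, 3, 5}): φ is false.
For instance, at 0:
  At 0: \Box (p \to (\neg r \to q)) requires p \to (\neg r \to q) at every successor {1, 3, 6}.
    p \to (\neg r \to q) fails at 1, so \Box (p \to (\neg r \to q)) is false at 0.
Satisfying worlds: none.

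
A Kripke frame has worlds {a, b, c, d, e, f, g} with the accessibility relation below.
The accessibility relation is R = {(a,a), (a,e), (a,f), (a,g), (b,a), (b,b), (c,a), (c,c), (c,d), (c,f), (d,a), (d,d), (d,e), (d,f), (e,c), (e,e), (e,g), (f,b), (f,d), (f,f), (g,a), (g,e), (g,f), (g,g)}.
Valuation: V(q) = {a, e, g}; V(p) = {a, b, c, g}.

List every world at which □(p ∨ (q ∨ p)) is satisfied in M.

b, e

Recall that □ψ holds at a world iff ψ holds at every accessible world, and ◇ψ holds iff ψ holds at some accessible world.
Let φ = □(p ∨ (q ∨ p)). Evaluate φ at each world:
  a (successors {a, e, f, g}): φ is false.
  b (successors {a, b}): φ is true.
  c (successors {a, c, d, f}): φ is false.
  d (successors {a, d, e, f}): φ is false.
  e (successors {c, e, g}): φ is true.
  f (successors {b, d, f}): φ is false.
  g (successors {a, e, f, g}): φ is false.
For instance, at g:
  At g: □(p ∨ (q ∨ p)) requires p ∨ (q ∨ p) at every successor {a, e, f, g}.
    p ∨ (q ∨ p) fails at f, so □(p ∨ (q ∨ p)) is false at g.
Satisfying worlds: {b, e}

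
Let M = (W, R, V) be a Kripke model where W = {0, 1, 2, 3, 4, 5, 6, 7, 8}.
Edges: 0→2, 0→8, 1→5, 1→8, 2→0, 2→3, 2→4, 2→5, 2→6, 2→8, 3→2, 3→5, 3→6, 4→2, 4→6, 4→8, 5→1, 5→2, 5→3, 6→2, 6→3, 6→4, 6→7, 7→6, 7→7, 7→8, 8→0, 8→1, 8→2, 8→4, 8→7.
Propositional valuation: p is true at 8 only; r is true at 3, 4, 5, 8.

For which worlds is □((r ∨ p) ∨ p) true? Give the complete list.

1

Recall that □ψ holds at a world iff ψ holds at every accessible world, and ◇ψ holds iff ψ holds at some accessible world.
Let φ = □((r ∨ p) ∨ p). Evaluate φ at each world:
  0 (successors {2, 8}): φ is false.
  1 (successors {5, 8}): φ is true.
  2 (successors {0, 3, 4, 5, 6, 8}): φ is false.
  3 (successors {2, 5, 6}): φ is false.
  4 (successors {2, 6, 8}): φ is false.
  5 (successors {1, 2, 3}): φ is false.
  6 (successors {2, 3, 4, 7}): φ is false.
  7 (successors {6, 7, 8}): φ is false.
  8 (successors {0, 1, 2, 4, 7}): φ is false.
For instance, at 4:
  At 4: □((r ∨ p) ∨ p) requires (r ∨ p) ∨ p at every successor {2, 6, 8}.
    (r ∨ p) ∨ p fails at 2, so □((r ∨ p) ∨ p) is false at 4.
Satisfying worlds: {1}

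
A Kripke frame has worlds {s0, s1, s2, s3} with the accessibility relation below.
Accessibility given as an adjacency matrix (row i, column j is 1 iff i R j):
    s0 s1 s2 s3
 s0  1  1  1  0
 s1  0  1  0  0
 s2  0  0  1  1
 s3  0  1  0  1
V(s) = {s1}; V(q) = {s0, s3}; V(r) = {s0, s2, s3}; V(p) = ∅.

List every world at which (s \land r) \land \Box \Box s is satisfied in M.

Let φ = (s \land r) \land \Box \Box s. Evaluate φ at each world:
  s0 (successors {s0, s1, s2}): φ is false.
  s1 (successors {s1}): φ is false.
  s2 (successors {s2, s3}): φ is false.
  s3 (successors {s1, s3}): φ is false.
For instance, at s2:
  At s2: s \land r is false, \Box \Box s is false, so (s \land r) \land \Box \Box s is false.
    At s2: \Box \Box s requires \Box s at every successor {s2, s3}.
      \Box s fails at s2, so \Box \Box s is false at s2.
Satisfying worlds: none.

none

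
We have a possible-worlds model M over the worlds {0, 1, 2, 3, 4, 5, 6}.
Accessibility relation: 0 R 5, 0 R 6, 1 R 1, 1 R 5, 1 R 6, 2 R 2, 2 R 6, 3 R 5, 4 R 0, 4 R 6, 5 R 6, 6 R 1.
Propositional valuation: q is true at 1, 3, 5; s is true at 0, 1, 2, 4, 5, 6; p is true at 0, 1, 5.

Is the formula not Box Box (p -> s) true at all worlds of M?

No

Let φ = not Box Box (p -> s). Evaluate φ at each world:
  0 (successors {5, 6}): φ is false.
  1 (successors {1, 5, 6}): φ is false.
  2 (successors {2, 6}): φ is false.
  3 (successors {5}): φ is false.
  4 (successors {0, 6}): φ is false.
  5 (successors {6}): φ is false.
  6 (successors {1}): φ is false.
Detail at 0 (counterexample):
  At 0: Box Box (p -> s) is true, so not Box Box (p -> s) is false.
    At 0: Box Box (p -> s) requires Box (p -> s) at every successor {5, 6}.
      At 5: Box (p -> s) is true.
      At 6: Box (p -> s) is true.
    So Box Box (p -> s) is true at 0.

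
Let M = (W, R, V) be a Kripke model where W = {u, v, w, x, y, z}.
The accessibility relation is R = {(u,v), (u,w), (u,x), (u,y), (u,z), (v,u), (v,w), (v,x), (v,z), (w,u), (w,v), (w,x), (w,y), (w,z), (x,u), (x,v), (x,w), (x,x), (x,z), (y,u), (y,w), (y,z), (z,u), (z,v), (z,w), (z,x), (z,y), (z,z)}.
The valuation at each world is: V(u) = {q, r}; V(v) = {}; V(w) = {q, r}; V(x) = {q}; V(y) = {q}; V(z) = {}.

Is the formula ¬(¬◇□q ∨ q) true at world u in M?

No

At u: ¬◇□q ∨ q is true, so ¬(¬◇□q ∨ q) is false.
  At u: ¬◇□q is true, q is true, so ¬◇□q ∨ q is true.
    At u: ◇□q is false, so ¬◇□q is true.
      At u: ◇□q requires □q at some successor in {v, w, x, y, z}.
        At v: □q is false.
        At w: □q is false.
        At x: □q is false.
        At y: □q is false.
        At z: □q is false.
      So ◇□q is false at u.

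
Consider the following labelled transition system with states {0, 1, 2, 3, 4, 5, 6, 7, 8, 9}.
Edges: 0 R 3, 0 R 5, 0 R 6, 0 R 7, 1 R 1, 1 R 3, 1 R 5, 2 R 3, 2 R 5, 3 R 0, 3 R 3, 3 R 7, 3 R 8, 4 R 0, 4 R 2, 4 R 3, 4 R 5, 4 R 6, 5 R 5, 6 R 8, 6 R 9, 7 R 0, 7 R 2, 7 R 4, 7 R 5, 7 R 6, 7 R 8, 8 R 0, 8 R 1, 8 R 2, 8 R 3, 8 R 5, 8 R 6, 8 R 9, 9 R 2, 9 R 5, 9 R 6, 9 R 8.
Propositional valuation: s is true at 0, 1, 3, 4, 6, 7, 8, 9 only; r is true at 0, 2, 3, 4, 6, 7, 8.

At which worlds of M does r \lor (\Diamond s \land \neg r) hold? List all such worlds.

0, 1, 2, 3, 4, 6, 7, 8, 9

Let φ = r \lor (\Diamond s \land \neg r). Evaluate φ at each world:
  0 (successors {3, 5, 6, 7}): φ is true.
  1 (successors {1, 3, 5}): φ is true.
  2 (successors {3, 5}): φ is true.
  3 (successors {0, 3, 7, 8}): φ is true.
  4 (successors {0, 2, 3, 5, 6}): φ is true.
  5 (successors {5}): φ is false.
  6 (successors {8, 9}): φ is true.
  7 (successors {0, 2, 4, 5, 6, 8}): φ is true.
  8 (successors {0, 1, 2, 3, 5, 6, 9}): φ is true.
  9 (successors {2, 5, 6, 8}): φ is true.
For instance, at 0:
  At 0: r is true, \Diamond s \land \neg r is false, so r \lor (\Diamond s \land \neg r) is true.
    At 0: \Diamond s is true, \neg r is false, so \Diamond s \land \neg r is false.
      At 0: \Diamond s requires s at some successor in {3, 5, 6, 7}.
        s holds at 3, so \Diamond s is true at 0.
Satisfying worlds: {0, 1, 2, 3, 4, 6, 7, 8, 9}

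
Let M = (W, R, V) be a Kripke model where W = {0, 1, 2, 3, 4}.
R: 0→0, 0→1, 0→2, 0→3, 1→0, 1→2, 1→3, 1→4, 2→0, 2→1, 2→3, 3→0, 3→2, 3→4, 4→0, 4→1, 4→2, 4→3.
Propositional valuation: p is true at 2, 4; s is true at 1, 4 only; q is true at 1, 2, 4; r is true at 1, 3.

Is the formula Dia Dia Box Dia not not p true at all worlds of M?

Yes

Let φ = Dia Dia Box Dia not not p. Evaluate φ at each world:
  0 (successors {0, 1, 2, 3}): φ is true.
  1 (successors {0, 2, 3, 4}): φ is true.
  2 (successors {0, 1, 3}): φ is true.
  3 (successors {0, 2, 4}): φ is true.
  4 (successors {0, 1, 2, 3}): φ is true.
For instance, at 4:
  At 4: Dia Dia Box Dia not not p requires Dia Box Dia not not p at some successor in {0, 1, 2, 3}.
    Dia Box Dia not not p holds at 0, so Dia Dia Box Dia not not p is true at 4.
      At 0: Dia Box Dia not not p requires Box Dia not not p at some successor in {0, 1, 2, 3}.
        Box Dia not not p holds at 2, so Dia Box Dia not not p is true at 0.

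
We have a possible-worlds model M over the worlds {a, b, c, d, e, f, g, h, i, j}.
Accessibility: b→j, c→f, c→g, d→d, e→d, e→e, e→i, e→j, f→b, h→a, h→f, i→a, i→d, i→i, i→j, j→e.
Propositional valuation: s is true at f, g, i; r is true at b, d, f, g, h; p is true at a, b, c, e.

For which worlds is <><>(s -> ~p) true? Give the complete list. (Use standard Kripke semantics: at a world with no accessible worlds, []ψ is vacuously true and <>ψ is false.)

b, c, d, e, f, h, i, j

Recall that <>ψ holds at a world iff ψ holds at some accessible world.
Let φ = <><>(s -> ~p). Evaluate φ at each world:
  a (successors ∅): φ is false.
  b (successors {j}): φ is true.
  c (successors {f, g}): φ is true.
  d (successors {d}): φ is true.
  e (successors {d, e, i, j}): φ is true.
  f (successors {b}): φ is true.
  g (successors ∅): φ is false.
  h (successors {a, f}): φ is true.
  i (successors {a, d, i, j}): φ is true.
  j (successors {e}): φ is true.
For instance, at d:
  At d: <><>(s -> ~p) requires <>(s -> ~p) at some successor in {d}.
    <>(s -> ~p) holds at d, so <><>(s -> ~p) is true at d.
      At d: <>(s -> ~p) requires s -> ~p at some successor in {d}.
        s -> ~p holds at d, so <>(s -> ~p) is true at d.
Satisfying worlds: {b, c, d, e, f, h, i, j}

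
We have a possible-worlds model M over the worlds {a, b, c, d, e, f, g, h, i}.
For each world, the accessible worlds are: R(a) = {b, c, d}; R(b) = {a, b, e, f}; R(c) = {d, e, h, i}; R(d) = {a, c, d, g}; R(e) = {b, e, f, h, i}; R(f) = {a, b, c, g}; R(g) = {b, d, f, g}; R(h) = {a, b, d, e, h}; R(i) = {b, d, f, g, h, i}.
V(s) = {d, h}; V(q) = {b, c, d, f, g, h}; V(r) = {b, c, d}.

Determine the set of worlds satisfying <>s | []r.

Let φ = <>s | []r. Evaluate φ at each world:
  a (successors {b, c, d}): φ is true.
  b (successors {a, b, e, f}): φ is false.
  c (successors {d, e, h, i}): φ is true.
  d (successors {a, c, d, g}): φ is true.
  e (successors {b, e, f, h, i}): φ is true.
  f (successors {a, b, c, g}): φ is false.
  g (successors {b, d, f, g}): φ is true.
  h (successors {a, b, d, e, h}): φ is true.
  i (successors {b, d, f, g, h, i}): φ is true.
For instance, at h:
  At h: <>s is true, []r is false, so <>s | []r is true.
    At h: <>s requires s at some successor in {a, b, d, e, h}.
      s holds at d, so <>s is true at h.
    At h: []r requires r at every successor {a, b, d, e, h}.
      r fails at a, so []r is false at h.
Satisfying worlds: {a, c, d, e, g, h, i}

a, c, d, e, g, h, i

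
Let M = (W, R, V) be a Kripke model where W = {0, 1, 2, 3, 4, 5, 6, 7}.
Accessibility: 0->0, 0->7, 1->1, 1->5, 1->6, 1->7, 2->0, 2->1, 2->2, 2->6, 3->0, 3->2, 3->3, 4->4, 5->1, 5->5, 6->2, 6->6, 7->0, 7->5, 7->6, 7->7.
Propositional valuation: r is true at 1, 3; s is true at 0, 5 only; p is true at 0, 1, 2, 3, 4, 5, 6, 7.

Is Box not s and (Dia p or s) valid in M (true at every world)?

Let φ = Box not s and (Dia p or s). Evaluate φ at each world:
  0 (successors {0, 7}): φ is false.
  1 (successors {1, 5, 6, 7}): φ is false.
  2 (successors {0, 1, 2, 6}): φ is false.
  3 (successors {0, 2, 3}): φ is false.
  4 (successors {4}): φ is true.
  5 (successors {1, 5}): φ is false.
  6 (successors {2, 6}): φ is true.
  7 (successors {0, 5, 6, 7}): φ is false.
Detail at 0 (counterexample):
  At 0: Box not s is false, Dia p or s is true, so Box not s and (Dia p or s) is false.
    At 0: Box not s requires not s at every successor {0, 7}.
      not s fails at 0, so Box not s is false at 0.
    At 0: Dia p is true, s is true, so Dia p or s is true.
      At 0: Dia p requires p at some successor in {0, 7}.
        p holds at 0, so Dia p is true at 0.

No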